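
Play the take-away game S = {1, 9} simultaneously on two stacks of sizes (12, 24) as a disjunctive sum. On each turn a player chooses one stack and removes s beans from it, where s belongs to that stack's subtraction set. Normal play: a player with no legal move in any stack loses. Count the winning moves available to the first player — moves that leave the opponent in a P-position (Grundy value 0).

All stacks use S = {1, 9}:
n :  0  1  2  3  4  5  6  7  8  9 10 11 12 13 14 15 16 17 18 19 20 21 22 23 24
G :  0  1  0  1  0  1  0  1  0  1  0  1  0  1  0  1  0  1  0  1  0  1  0  1  0
Stack A: G(12) = 0.
Stack B: G(24) = 0.
Combined Grundy value = 0 ⊕ 0 = 0.
A winning move leaves total XOR = 0, i.e. changes one component's Grundy value g to g ⊕ X where X is the current total.
Stack A: target g' = 0⊕0 = 0, but every legal move changes the Grundy value (mex property), so 0 moves.
Stack B: target g' = 0⊕0 = 0, but every legal move changes the Grundy value (mex property), so 0 moves.

0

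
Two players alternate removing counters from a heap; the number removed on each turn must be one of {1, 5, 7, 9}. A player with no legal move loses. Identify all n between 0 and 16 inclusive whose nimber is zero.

G(0) = 0
G(1) = mex{0} = 1
G(2) = mex{1} = 0
G(3) = mex{0} = 1
G(4) = mex{1} = 0
G(5) = mex{0,0} = 1
G(6) = mex{1,1} = 0
G(7) = mex{0,0,0} = 1
G(8) = mex{1,1,1} = 0
G(9) = mex{0,0,0,0} = 1
G(10) = mex{1,1,1,1} = 0
G(11) = mex{0,0,0,0} = 1
G(12) = mex{1,1,1,1} = 0
G(13) = mex{0,0,0,0} = 1
G(14) = mex{1,1,1,1} = 0
G(15) = mex{0,0,0,0} = 1
G(16) = mex{1,1,1,1} = 0
P-positions are exactly the n with G(n) = 0.

0, 2, 4, 6, 8, 10, 12, 14, 16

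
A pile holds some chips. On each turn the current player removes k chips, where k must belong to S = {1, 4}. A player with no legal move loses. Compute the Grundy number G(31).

1

G(0) = 0
G(1) = mex{0} = 1
G(2) = mex{1} = 0
G(3) = mex{0} = 1
G(4) = mex{1,0} = 2
G(5) = mex{2,1} = 0
G(6) = mex{0,0} = 1
G(7) = mex{1,1} = 0
G(8) = mex{0,2} = 1
G(9) = mex{1,0} = 2
G(10) = mex{2,1} = 0
G(11) = mex{0,0} = 1
G(12) = mex{1,1} = 0
G(13) = mex{0,2} = 1
G(14) = mex{1,0} = 2
G(15) = mex{2,1} = 0
G(16) = mex{0,0} = 1
G(17) = mex{1,1} = 0
G(18) = mex{0,2} = 1
G(19) = mex{1,0} = 2
G(20) = mex{2,1} = 0
G(21) = mex{0,0} = 1
G(22) = mex{1,1} = 0
G(23) = mex{0,2} = 1
G(24) = mex{1,0} = 2
G(25) = mex{2,1} = 0
G(26) = mex{0,0} = 1
G(27) = mex{1,1} = 0
G(28) = mex{0,2} = 1
G(29) = mex{1,0} = 2
G(30) = mex{2,1} = 0
G(31) = mex{0,0} = 1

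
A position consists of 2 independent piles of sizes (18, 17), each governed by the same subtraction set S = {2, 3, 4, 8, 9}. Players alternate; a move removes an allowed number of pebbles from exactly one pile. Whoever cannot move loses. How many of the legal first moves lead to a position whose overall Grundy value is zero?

3

All piles use S = {2, 3, 4, 8, 9}:
n :  0  1  2  3  4  5  6  7  8  9 10 11 12 13 14 15 16 17 18
G :  0  0  1  1  2  2  0  0  1  1  2  2  0  0  1  1  2  2  0
Pile A: G(18) = 0.
Pile B: G(17) = 2.
Combined Grundy value = 0 ⊕ 2 = 2.
A winning move leaves total XOR = 0, i.e. changes one component's Grundy value g to g ⊕ X where X is the current total.
Pile A: need g' = 0⊕2 = 2. Options: 18−2→G=2, 18−3→G=1, 18−4→G=1, 18−8→G=2, 18−9→G=1. Hits: 2.
Pile B: need g' = 2⊕2 = 0. Options: 17−2→G=1, 17−3→G=1, 17−4→G=0, 17−8→G=1, 17−9→G=1. Hits: 1.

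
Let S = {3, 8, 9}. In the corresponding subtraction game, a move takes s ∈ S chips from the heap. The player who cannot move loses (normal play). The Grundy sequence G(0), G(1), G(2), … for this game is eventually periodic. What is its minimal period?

17

n :  0  1  2  3  4  5  6  7  8  9 10 11 12 13 14 15 16 17 18 19 20 21 22 23 24 25 26 27 28 29 30 31 32 33 34 35
G :  0  0  0  1  1  1  0  0  2  1  1  3  0  0  2  1  1  0  0  0  1  1  1  0  0  2  1  1  3  0  0  2  1  1  0  0
G(n+17) = G(n) holds for n = 0,…,8 (a full window of length max(S) = 9), so the sequence is purely periodic with period 17.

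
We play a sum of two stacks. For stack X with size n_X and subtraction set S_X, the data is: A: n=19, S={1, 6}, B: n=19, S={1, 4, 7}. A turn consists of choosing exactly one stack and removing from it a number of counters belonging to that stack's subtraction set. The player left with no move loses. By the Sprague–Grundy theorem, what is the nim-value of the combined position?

Stack A, S = {1, 6}:
G(0) = 0
G(1) = mex{0} = 1
G(2) = mex{1} = 0
G(3) = mex{0} = 1
G(4) = mex{1} = 0
G(5) = mex{0} = 1
G(6) = mex{1,0} = 2
G(7) = mex{2,1} = 0
G(8) = mex{0,0} = 1
G(9) = mex{1,1} = 0
G(10) = mex{0,0} = 1
G(11) = mex{1,1} = 0
G(12) = mex{0,2} = 1
G(13) = mex{1,0} = 2
G(14) = mex{2,1} = 0
G(15) = mex{0,0} = 1
G(16) = mex{1,1} = 0
G(17) = mex{0,0} = 1
G(18) = mex{1,1} = 0
G(19) = mex{0,2} = 1
G_A(19) = 1.
Stack B, S = {1, 4, 7}:
G(0) = 0
G(1) = mex{0} = 1
G(2) = mex{1} = 0
G(3) = mex{0} = 1
G(4) = mex{1,0} = 2
G(5) = mex{2,1} = 0
G(6) = mex{0,0} = 1
G(7) = mex{1,1,0} = 2
G(8) = mex{2,2,1} = 0
G(9) = mex{0,0,0} = 1
G(10) = mex{1,1,1} = 0
G(11) = mex{0,2,2} = 1
G(12) = mex{1,0,0} = 2
G(13) = mex{2,1,1} = 0
G(14) = mex{0,0,2} = 1
G(15) = mex{1,1,0} = 2
G(16) = mex{2,2,1} = 0
G(17) = mex{0,0,0} = 1
G(18) = mex{1,1,1} = 0
G(19) = mex{0,2,2} = 1
G_B(19) = 1.
Combined Grundy value = 1 ⊕ 1 = 0.

0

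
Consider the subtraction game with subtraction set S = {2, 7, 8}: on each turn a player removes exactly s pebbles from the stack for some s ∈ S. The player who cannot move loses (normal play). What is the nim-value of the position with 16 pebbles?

1

n :  0  1  2  3  4  5  6  7  8  9 10 11 12 13 14 15 16
G :  0  0  1  1  0  0  1  1  2  2  0  3  1  2  0  0  1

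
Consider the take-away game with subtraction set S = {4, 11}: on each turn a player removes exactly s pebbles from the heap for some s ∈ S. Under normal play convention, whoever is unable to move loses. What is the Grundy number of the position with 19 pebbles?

1

n :  0  1  2  3  4  5  6  7  8  9 10 11 12 13 14 15 16 17 18 19
G :  0  0  0  0  1  1  1  1  0  0  0  2  1  1  1  0  0  0  0  1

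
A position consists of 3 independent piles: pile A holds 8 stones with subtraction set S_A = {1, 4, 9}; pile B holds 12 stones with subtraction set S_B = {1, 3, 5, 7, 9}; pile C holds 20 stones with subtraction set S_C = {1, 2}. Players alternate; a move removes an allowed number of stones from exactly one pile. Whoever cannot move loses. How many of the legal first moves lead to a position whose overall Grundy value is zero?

2

Pile A, S = {1, 4, 9}:
G(0) = 0
G(1) = mex{0} = 1
G(2) = mex{1} = 0
G(3) = mex{0} = 1
G(4) = mex{1,0} = 2
G(5) = mex{2,1} = 0
G(6) = mex{0,0} = 1
G(7) = mex{1,1} = 0
G(8) = mex{0,2} = 1
G_A(8) = 1.
Pile B, S = {1, 3, 5, 7, 9}:
n :  0  1  2  3  4  5  6  7  8  9 10 11 12
G :  0  1  0  1  0  1  0  1  0  1  0  1  0
G_B(12) = 0.
Pile C, S = {1, 2}:
G(0) = 0
G(1) = mex{0} = 1
G(2) = mex{1,0} = 2
G(3) = mex{2,1} = 0
G(4) = mex{0,2} = 1
G(5) = mex{1,0} = 2
G(6) = mex{2,1} = 0
G(7) = mex{0,2} = 1
G(8) = mex{1,0} = 2
G(9) = mex{2,1} = 0
G(10) = mex{0,2} = 1
G(11) = mex{1,0} = 2
G(12) = mex{2,1} = 0
G(13) = mex{0,2} = 1
G(14) = mex{1,0} = 2
G(15) = mex{2,1} = 0
G(16) = mex{0,2} = 1
G(17) = mex{1,0} = 2
G(18) = mex{2,1} = 0
G(19) = mex{0,2} = 1
G(20) = mex{1,0} = 2
G_C(20) = 2.
Combined Grundy value = 1 ⊕ 0 ⊕ 2 = 3.
A winning move leaves total XOR = 0, i.e. changes one component's Grundy value g to g ⊕ X where X is the current total.
Pile A: need g' = 1⊕3 = 2. Options: 8−1→G=0, 8−4→G=2. Hits: 1.
Pile B: need g' = 0⊕3 = 3. Options: 12−1→G=1, 12−3→G=1, 12−5→G=1, 12−7→G=1, 12−9→G=1. Hits: 0.
Pile C: need g' = 2⊕3 = 1. Options: 20−1→G=1, 20−2→G=0. Hits: 1.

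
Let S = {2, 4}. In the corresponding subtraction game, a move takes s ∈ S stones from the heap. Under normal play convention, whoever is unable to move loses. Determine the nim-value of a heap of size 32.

1

n :  0  1  2  3  4  5  6  7  8  9 10 11 12 13 14 15 16 17 18 19 20 21 22 23 24 25 26 27 28 29 30 31 32
G :  0  0  1  1  2  2  0  0  1  1  2  2  0  0  1  1  2  2  0  0  1  1  2  2  0  0  1  1  2  2  0  0  1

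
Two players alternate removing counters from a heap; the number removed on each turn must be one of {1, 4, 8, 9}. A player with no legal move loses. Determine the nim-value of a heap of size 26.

n :  0  1  2  3  4  5  6  7  8  9 10 11 12 13 14 15 16 17 18 19 20 21 22 23 24 25 26
G :  0  1  0  1  2  0  1  0  1  2  3  2  0  1  2  3  2  0  1  0  1  2  0  1  0  1  2

2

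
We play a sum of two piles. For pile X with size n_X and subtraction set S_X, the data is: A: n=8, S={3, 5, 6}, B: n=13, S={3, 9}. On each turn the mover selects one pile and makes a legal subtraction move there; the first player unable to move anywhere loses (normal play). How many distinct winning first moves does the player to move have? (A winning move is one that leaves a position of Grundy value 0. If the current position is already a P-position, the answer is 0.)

Pile A, S = {3, 5, 6}:
n : 0 1 2 3 4 5 6 7 8
G : 0 0 0 1 1 1 2 2 2
G_A(8) = 2.
Pile B, S = {3, 9}:
G(0) = 0
G(1) = mex{} = 0
G(2) = mex{} = 0
G(3) = mex{0} = 1
G(4) = mex{0} = 1
G(5) = mex{0} = 1
G(6) = mex{1} = 0
G(7) = mex{1} = 0
G(8) = mex{1} = 0
G(9) = mex{0,0} = 1
G(10) = mex{0,0} = 1
G(11) = mex{0,0} = 1
G(12) = mex{1,1} = 0
G(13) = mex{1,1} = 0
G_B(13) = 0.
Combined Grundy value = 2 ⊕ 0 = 2.
A winning move leaves total XOR = 0, i.e. changes one component's Grundy value g to g ⊕ X where X is the current total.
Pile A: need g' = 2⊕2 = 0. Options: 8−3→G=1, 8−5→G=1, 8−6→G=0. Hits: 1.
Pile B: need g' = 0⊕2 = 2. Options: 13−3→G=1, 13−9→G=1. Hits: 0.

1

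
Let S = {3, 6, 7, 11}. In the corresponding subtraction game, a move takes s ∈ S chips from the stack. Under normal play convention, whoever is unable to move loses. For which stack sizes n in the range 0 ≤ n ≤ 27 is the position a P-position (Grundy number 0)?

G(0) = 0
G(1) = mex{} = 0
G(2) = mex{} = 0
G(3) = mex{0} = 1
G(4) = mex{0} = 1
G(5) = mex{0} = 1
G(6) = mex{1,0} = 2
G(7) = mex{1,0,0} = 2
G(8) = mex{1,0,0} = 2
G(9) = mex{2,1,0} = 3
G(10) = mex{2,1,1} = 0
G(11) = mex{2,1,1,0} = 3
G(12) = mex{3,2,1,0} = 4
G(13) = mex{0,2,2,0} = 1
G(14) = mex{3,2,2,1} = 0
G(15) = mex{4,3,2,1} = 0
G(16) = mex{1,0,3,1} = 2
G(17) = mex{0,3,0,2} = 1
G(18) = mex{0,4,3,2} = 1
G(19) = mex{2,1,4,2} = 0
G(20) = mex{1,0,1,3} = 2
G(21) = mex{1,0,0,0} = 2
G(22) = mex{0,2,0,3} = 1
G(23) = mex{2,1,2,4} = 0
G(24) = mex{2,1,1,1} = 0
G(25) = mex{1,0,1,0} = 2
G(26) = mex{0,2,0,0} = 1
G(27) = mex{0,2,2,2} = 1
P-positions are exactly the n with G(n) = 0.

0, 1, 2, 10, 14, 15, 19, 23, 24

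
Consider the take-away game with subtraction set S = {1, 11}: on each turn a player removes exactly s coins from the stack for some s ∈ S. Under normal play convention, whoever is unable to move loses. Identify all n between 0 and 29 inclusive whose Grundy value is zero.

0, 2, 4, 6, 8, 10, 12, 14, 16, 18, 20, 22, 24, 26, 28

n :  0  1  2  3  4  5  6  7  8  9 10 11 12 13 14 15 16 17 18 19 20 21 22 23 24 25 26 27 28 29
G :  0  1  0  1  0  1  0  1  0  1  0  1  0  1  0  1  0  1  0  1  0  1  0  1  0  1  0  1  0  1
P-positions are exactly the n with G(n) = 0.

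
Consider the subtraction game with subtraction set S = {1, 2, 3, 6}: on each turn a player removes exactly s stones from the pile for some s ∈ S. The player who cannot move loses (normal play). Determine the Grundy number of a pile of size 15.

3

n :  0  1  2  3  4  5  6  7  8  9 10 11 12 13 14 15
G :  0  1  2  3  0  1  2  3  0  1  2  3  0  1  2  3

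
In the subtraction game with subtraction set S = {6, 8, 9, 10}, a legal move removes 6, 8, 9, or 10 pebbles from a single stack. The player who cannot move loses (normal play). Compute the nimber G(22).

1

G(0) = 0
G(1) = mex{} = 0
G(2) = mex{} = 0
G(3) = mex{} = 0
G(4) = mex{} = 0
G(5) = mex{} = 0
G(6) = mex{0} = 1
G(7) = mex{0} = 1
G(8) = mex{0,0} = 1
G(9) = mex{0,0,0} = 1
G(10) = mex{0,0,0,0} = 1
G(11) = mex{0,0,0,0} = 1
G(12) = mex{1,0,0,0} = 2
G(13) = mex{1,0,0,0} = 2
G(14) = mex{1,1,0,0} = 2
G(15) = mex{1,1,1,0} = 2
G(16) = mex{1,1,1,1} = 0
G(17) = mex{1,1,1,1} = 0
G(18) = mex{2,1,1,1} = 0
G(19) = mex{2,1,1,1} = 0
G(20) = mex{2,2,1,1} = 0
G(21) = mex{2,2,2,1} = 0
G(22) = mex{0,2,2,2} = 1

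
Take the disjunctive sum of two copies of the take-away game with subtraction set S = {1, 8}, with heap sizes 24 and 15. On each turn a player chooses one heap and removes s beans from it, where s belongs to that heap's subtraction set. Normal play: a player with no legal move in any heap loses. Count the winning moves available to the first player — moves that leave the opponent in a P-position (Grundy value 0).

0

All heaps use S = {1, 8}:
G(0) = 0
G(1) = mex{0} = 1
G(2) = mex{1} = 0
G(3) = mex{0} = 1
G(4) = mex{1} = 0
G(5) = mex{0} = 1
G(6) = mex{1} = 0
G(7) = mex{0} = 1
G(8) = mex{1,0} = 2
G(9) = mex{2,1} = 0
G(10) = mex{0,0} = 1
G(11) = mex{1,1} = 0
G(12) = mex{0,0} = 1
G(13) = mex{1,1} = 0
G(14) = mex{0,0} = 1
G(15) = mex{1,1} = 0
G(16) = mex{0,2} = 1
G(17) = mex{1,0} = 2
G(18) = mex{2,1} = 0
G(19) = mex{0,0} = 1
G(20) = mex{1,1} = 0
G(21) = mex{0,0} = 1
G(22) = mex{1,1} = 0
G(23) = mex{0,0} = 1
G(24) = mex{1,1} = 0
Heap A: G(24) = 0.
Heap B: G(15) = 0.
Combined Grundy value = 0 ⊕ 0 = 0.
A winning move leaves total XOR = 0, i.e. changes one component's Grundy value g to g ⊕ X where X is the current total.
Heap A: target g' = 0⊕0 = 0, but every legal move changes the Grundy value (mex property), so 0 moves.
Heap B: target g' = 0⊕0 = 0, but every legal move changes the Grundy value (mex property), so 0 moves.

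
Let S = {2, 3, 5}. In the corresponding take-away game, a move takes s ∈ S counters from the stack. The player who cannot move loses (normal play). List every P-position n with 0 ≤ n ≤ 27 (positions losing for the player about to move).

0, 1, 7, 8, 14, 15, 21, 22

n :  0  1  2  3  4  5  6  7  8  9 10 11 12 13 14 15 16 17 18 19 20 21 22 23 24 25 26 27
G :  0  0  1  1  2  2  3  0  0  1  1  2  2  3  0  0  1  1  2  2  3  0  0  1  1  2  2  3
P-positions are exactly the n with G(n) = 0.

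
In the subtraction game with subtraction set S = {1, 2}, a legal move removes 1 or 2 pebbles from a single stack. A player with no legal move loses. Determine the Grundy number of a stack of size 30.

G(0) = 0
G(1) = mex{0} = 1
G(2) = mex{1,0} = 2
G(3) = mex{2,1} = 0
G(4) = mex{0,2} = 1
G(5) = mex{1,0} = 2
G(6) = mex{2,1} = 0
G(7) = mex{0,2} = 1
G(8) = mex{1,0} = 2
G(9) = mex{2,1} = 0
G(10) = mex{0,2} = 1
G(11) = mex{1,0} = 2
G(12) = mex{2,1} = 0
G(13) = mex{0,2} = 1
G(14) = mex{1,0} = 2
G(15) = mex{2,1} = 0
G(16) = mex{0,2} = 1
G(17) = mex{1,0} = 2
G(18) = mex{2,1} = 0
G(19) = mex{0,2} = 1
G(20) = mex{1,0} = 2
G(21) = mex{2,1} = 0
G(22) = mex{0,2} = 1
G(23) = mex{1,0} = 2
G(24) = mex{2,1} = 0
G(25) = mex{0,2} = 1
G(26) = mex{1,0} = 2
G(27) = mex{2,1} = 0
G(28) = mex{0,2} = 1
G(29) = mex{1,0} = 2
G(30) = mex{2,1} = 0

0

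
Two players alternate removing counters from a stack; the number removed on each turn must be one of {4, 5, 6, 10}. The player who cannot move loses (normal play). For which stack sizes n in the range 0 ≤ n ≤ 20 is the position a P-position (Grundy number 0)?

0, 1, 2, 3, 14, 15, 16, 17

n :  0  1  2  3  4  5  6  7  8  9 10 11 12 13 14 15 16 17 18 19 20
G :  0  0  0  0  1  1  1  1  2  2  2  2  3  3  0  0  0  0  1  1  1
P-positions are exactly the n with G(n) = 0.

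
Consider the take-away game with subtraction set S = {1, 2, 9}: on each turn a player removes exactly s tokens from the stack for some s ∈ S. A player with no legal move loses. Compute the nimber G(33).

0

n :  0  1  2  3  4  5  6  7  8  9 10 11 12 13 14 15 16 17 18 19 20 21 22 23 24 25 26 27 28 29 30 31 32 33
G :  0  1  2  0  1  2  0  1  2  3  0  1  2  0  1  2  0  1  2  3  0  1  2  0  1  2  0  1  2  3  0  1  2  0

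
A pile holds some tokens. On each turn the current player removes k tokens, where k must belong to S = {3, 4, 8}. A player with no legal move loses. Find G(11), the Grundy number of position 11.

G(0) = 0
G(1) = mex{} = 0
G(2) = mex{} = 0
G(3) = mex{0} = 1
G(4) = mex{0,0} = 1
G(5) = mex{0,0} = 1
G(6) = mex{1,0} = 2
G(7) = mex{1,1} = 0
G(8) = mex{1,1,0} = 2
G(9) = mex{2,1,0} = 3
G(10) = mex{0,2,0} = 1
G(11) = mex{2,0,1} = 3

3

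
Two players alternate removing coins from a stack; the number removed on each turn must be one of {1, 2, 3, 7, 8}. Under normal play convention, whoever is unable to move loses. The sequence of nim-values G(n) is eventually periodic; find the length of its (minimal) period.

9

G(0) = 0
G(1) = mex{0} = 1
G(2) = mex{1,0} = 2
G(3) = mex{2,1,0} = 3
G(4) = mex{3,2,1} = 0
G(5) = mex{0,3,2} = 1
G(6) = mex{1,0,3} = 2
G(7) = mex{2,1,0,0} = 3
G(8) = mex{3,2,1,1,0} = 4
G(9) = mex{4,3,2,2,1} = 0
G(10) = mex{0,4,3,3,2} = 1
G(11) = mex{1,0,4,0,3} = 2
G(12) = mex{2,1,0,1,0} = 3
G(13) = mex{3,2,1,2,1} = 0
G(14) = mex{0,3,2,3,2} = 1
G(15) = mex{1,0,3,4,3} = 2
G(16) = mex{2,1,0,0,4} = 3
G(17) = mex{3,2,1,1,0} = 4
G(18) = mex{4,3,2,2,1} = 0
G(19) = mex{0,4,3,3,2} = 1
G(n+9) = G(n) holds for n = 0,…,7 (a full window of length max(S) = 8), so the sequence is purely periodic with period 9.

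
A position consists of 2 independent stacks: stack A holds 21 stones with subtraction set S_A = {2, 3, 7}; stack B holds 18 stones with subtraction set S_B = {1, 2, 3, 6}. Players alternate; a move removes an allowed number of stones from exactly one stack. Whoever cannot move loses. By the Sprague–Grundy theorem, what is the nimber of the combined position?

2

Stack A, S = {2, 3, 7}:
n :  0  1  2  3  4  5  6  7  8  9 10 11 12 13 14 15 16 17 18 19 20 21
G :  0  0  1  1  2  0  0  1  1  2  0  0  1  1  2  0  0  1  1  2  0  0
G_A(21) = 0.
Stack B, S = {1, 2, 3, 6}:
n :  0  1  2  3  4  5  6  7  8  9 10 11 12 13 14 15 16 17 18
G :  0  1  2  3  0  1  2  3  0  1  2  3  0  1  2  3  0  1  2
G_B(18) = 2.
Combined Grundy value = 0 ⊕ 2 = 2.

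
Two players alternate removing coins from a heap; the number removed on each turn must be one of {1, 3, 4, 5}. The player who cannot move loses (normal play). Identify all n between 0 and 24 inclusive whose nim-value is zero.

0, 2, 8, 10, 16, 18, 24

n :  0  1  2  3  4  5  6  7  8  9 10 11 12 13 14 15 16 17 18 19 20 21 22 23 24
G :  0  1  0  1  2  3  2  3  0  1  0  1  2  3  2  3  0  1  0  1  2  3  2  3  0
P-positions are exactly the n with G(n) = 0.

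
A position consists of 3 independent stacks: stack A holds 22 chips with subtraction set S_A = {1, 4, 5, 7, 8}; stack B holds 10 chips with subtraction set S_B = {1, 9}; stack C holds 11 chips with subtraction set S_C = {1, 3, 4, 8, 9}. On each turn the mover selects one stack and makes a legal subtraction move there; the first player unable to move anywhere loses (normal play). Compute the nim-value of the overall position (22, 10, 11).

Stack A, S = {1, 4, 5, 7, 8}:
n :  0  1  2  3  4  5  6  7  8  9 10 11 12 13 14 15 16 17 18 19 20 21 22
G :  0  1  0  1  2  3  2  3  4  5  4  0  1  0  1  2  3  2  3  4  5  4  0
G_A(22) = 0.
Stack B, S = {1, 9}:
G(0) = 0
G(1) = mex{0} = 1
G(2) = mex{1} = 0
G(3) = mex{0} = 1
G(4) = mex{1} = 0
G(5) = mex{0} = 1
G(6) = mex{1} = 0
G(7) = mex{0} = 1
G(8) = mex{1} = 0
G(9) = mex{0,0} = 1
G(10) = mex{1,1} = 0
G_B(10) = 0.
Stack C, S = {1, 3, 4, 8, 9}:
G(0) = 0
G(1) = mex{0} = 1
G(2) = mex{1} = 0
G(3) = mex{0,0} = 1
G(4) = mex{1,1,0} = 2
G(5) = mex{2,0,1} = 3
G(6) = mex{3,1,0} = 2
G(7) = mex{2,2,1} = 0
G(8) = mex{0,3,2,0} = 1
G(9) = mex{1,2,3,1,0} = 4
G(10) = mex{4,0,2,0,1} = 3
G(11) = mex{3,1,0,1,0} = 2
G_C(11) = 2.
Combined Grundy value = 0 ⊕ 0 ⊕ 2 = 2.

2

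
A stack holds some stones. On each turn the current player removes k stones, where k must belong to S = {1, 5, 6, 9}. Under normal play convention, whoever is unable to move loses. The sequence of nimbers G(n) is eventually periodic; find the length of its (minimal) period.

n :  0  1  2  3  4  5  6  7  8  9 10 11 12 13 14 15 16 17 18 19 20 21 22 23 24 25
G :  0  1  0  1  0  1  2  3  2  3  2  3  0  1  0  1  0  1  2  3  2  3  2  3  0  1
G(n+12) = G(n) holds for n = 0,…,8 (a full window of length max(S) = 9), so the sequence is purely periodic with period 12.

12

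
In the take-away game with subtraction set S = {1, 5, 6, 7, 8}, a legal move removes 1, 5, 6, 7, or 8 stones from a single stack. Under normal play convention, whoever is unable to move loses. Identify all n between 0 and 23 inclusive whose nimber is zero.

0, 2, 4, 13, 15, 17

G(0) = 0
G(1) = mex{0} = 1
G(2) = mex{1} = 0
G(3) = mex{0} = 1
G(4) = mex{1} = 0
G(5) = mex{0,0} = 1
G(6) = mex{1,1,0} = 2
G(7) = mex{2,0,1,0} = 3
G(8) = mex{3,1,0,1,0} = 2
G(9) = mex{2,0,1,0,1} = 3
G(10) = mex{3,1,0,1,0} = 2
G(11) = mex{2,2,1,0,1} = 3
G(12) = mex{3,3,2,1,0} = 4
G(13) = mex{4,2,3,2,1} = 0
G(14) = mex{0,3,2,3,2} = 1
G(15) = mex{1,2,3,2,3} = 0
G(16) = mex{0,3,2,3,2} = 1
G(17) = mex{1,4,3,2,3} = 0
G(18) = mex{0,0,4,3,2} = 1
G(19) = mex{1,1,0,4,3} = 2
G(20) = mex{2,0,1,0,4} = 3
G(21) = mex{3,1,0,1,0} = 2
G(22) = mex{2,0,1,0,1} = 3
G(23) = mex{3,1,0,1,0} = 2
P-positions are exactly the n with G(n) = 0.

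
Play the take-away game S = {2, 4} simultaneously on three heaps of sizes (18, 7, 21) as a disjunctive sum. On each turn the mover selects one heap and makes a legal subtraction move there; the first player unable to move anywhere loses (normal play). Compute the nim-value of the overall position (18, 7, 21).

1

All heaps use S = {2, 4}:
G(0) = 0
G(1) = mex{} = 0
G(2) = mex{0} = 1
G(3) = mex{0} = 1
G(4) = mex{1,0} = 2
G(5) = mex{1,0} = 2
G(6) = mex{2,1} = 0
G(7) = mex{2,1} = 0
G(8) = mex{0,2} = 1
G(9) = mex{0,2} = 1
G(10) = mex{1,0} = 2
G(11) = mex{1,0} = 2
G(12) = mex{2,1} = 0
G(13) = mex{2,1} = 0
G(14) = mex{0,2} = 1
G(15) = mex{0,2} = 1
G(16) = mex{1,0} = 2
G(17) = mex{1,0} = 2
G(18) = mex{2,1} = 0
G(19) = mex{2,1} = 0
G(20) = mex{0,2} = 1
G(21) = mex{0,2} = 1
Heap A: G(18) = 0.
Heap B: G(7) = 0.
Heap C: G(21) = 1.
Combined Grundy value = 0 ⊕ 0 ⊕ 1 = 1.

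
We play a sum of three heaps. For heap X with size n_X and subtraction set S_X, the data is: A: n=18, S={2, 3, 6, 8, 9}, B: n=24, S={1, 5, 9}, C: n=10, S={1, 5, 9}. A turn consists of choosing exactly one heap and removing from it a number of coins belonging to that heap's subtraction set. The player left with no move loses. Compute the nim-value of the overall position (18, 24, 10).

1

Heap A, S = {2, 3, 6, 8, 9}:
n :  0  1  2  3  4  5  6  7  8  9 10 11 12 13 14 15 16 17 18
G :  0  0  1  1  2  0  3  1  2  2  3  3  0  4  1  5  0  0  1
G_A(18) = 1.
Heap B, S = {1, 5, 9}:
n :  0  1  2  3  4  5  6  7  8  9 10 11 12 13 14 15 16 17 18 19 20 21 22 23 24
G :  0  1  0  1  0  1  0  1  0  1  0  1  0  1  0  1  0  1  0  1  0  1  0  1  0
G_B(24) = 0.
Heap C, S = {1, 5, 9}:
n :  0  1  2  3  4  5  6  7  8  9 10
G :  0  1  0  1  0  1  0  1  0  1  0
G_C(10) = 0.
Combined Grundy value = 1 ⊕ 0 ⊕ 0 = 1.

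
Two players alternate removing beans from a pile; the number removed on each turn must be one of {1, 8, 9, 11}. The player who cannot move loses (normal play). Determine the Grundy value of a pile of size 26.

2

n :  0  1  2  3  4  5  6  7  8  9 10 11 12 13 14 15 16 17 18 19 20 21 22 23 24 25 26
G :  0  1  0  1  0  1  0  1  2  3  2  3  2  3  2  3  0  1  0  1  0  1  0  1  2  3  2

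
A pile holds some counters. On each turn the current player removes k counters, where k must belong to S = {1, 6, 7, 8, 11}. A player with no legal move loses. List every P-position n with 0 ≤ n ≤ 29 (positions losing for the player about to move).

G(0) = 0
G(1) = mex{0} = 1
G(2) = mex{1} = 0
G(3) = mex{0} = 1
G(4) = mex{1} = 0
G(5) = mex{0} = 1
G(6) = mex{1,0} = 2
G(7) = mex{2,1,0} = 3
G(8) = mex{3,0,1,0} = 2
G(9) = mex{2,1,0,1} = 3
G(10) = mex{3,0,1,0} = 2
G(11) = mex{2,1,0,1,0} = 3
G(12) = mex{3,2,1,0,1} = 4
G(13) = mex{4,3,2,1,0} = 5
G(14) = mex{5,2,3,2,1} = 0
G(15) = mex{0,3,2,3,0} = 1
G(16) = mex{1,2,3,2,1} = 0
G(17) = mex{0,3,2,3,2} = 1
G(18) = mex{1,4,3,2,3} = 0
G(19) = mex{0,5,4,3,2} = 1
G(20) = mex{1,0,5,4,3} = 2
G(21) = mex{2,1,0,5,2} = 3
G(22) = mex{3,0,1,0,3} = 2
G(23) = mex{2,1,0,1,4} = 3
G(24) = mex{3,0,1,0,5} = 2
G(25) = mex{2,1,0,1,0} = 3
G(26) = mex{3,2,1,0,1} = 4
G(27) = mex{4,3,2,1,0} = 5
G(28) = mex{5,2,3,2,1} = 0
G(29) = mex{0,3,2,3,0} = 1
P-positions are exactly the n with G(n) = 0.

0, 2, 4, 14, 16, 18, 28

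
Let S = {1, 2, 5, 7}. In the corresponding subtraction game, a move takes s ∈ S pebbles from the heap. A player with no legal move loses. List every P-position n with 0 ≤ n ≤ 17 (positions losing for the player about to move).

0, 3, 6, 9, 12, 15

n :  0  1  2  3  4  5  6  7  8  9 10 11 12 13 14 15 16 17
G :  0  1  2  0  1  2  0  1  2  0  1  2  0  1  2  0  1  2
P-positions are exactly the n with G(n) = 0.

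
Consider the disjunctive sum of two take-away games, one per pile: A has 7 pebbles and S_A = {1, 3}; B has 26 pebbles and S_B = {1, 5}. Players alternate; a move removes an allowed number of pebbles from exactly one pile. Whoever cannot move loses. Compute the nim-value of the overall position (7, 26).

Pile A, S = {1, 3}:
n : 0 1 2 3 4 5 6 7
G : 0 1 0 1 0 1 0 1
G_A(7) = 1.
Pile B, S = {1, 5}:
G(0) = 0
G(1) = mex{0} = 1
G(2) = mex{1} = 0
G(3) = mex{0} = 1
G(4) = mex{1} = 0
G(5) = mex{0,0} = 1
G(6) = mex{1,1} = 0
G(7) = mex{0,0} = 1
G(8) = mex{1,1} = 0
G(9) = mex{0,0} = 1
G(10) = mex{1,1} = 0
G(11) = mex{0,0} = 1
G(12) = mex{1,1} = 0
G(13) = mex{0,0} = 1
G(14) = mex{1,1} = 0
G(15) = mex{0,0} = 1
G(16) = mex{1,1} = 0
G(17) = mex{0,0} = 1
G(18) = mex{1,1} = 0
G(19) = mex{0,0} = 1
G(20) = mex{1,1} = 0
G(21) = mex{0,0} = 1
G(22) = mex{1,1} = 0
G(23) = mex{0,0} = 1
G(24) = mex{1,1} = 0
G(25) = mex{0,0} = 1
G(26) = mex{1,1} = 0
G_B(26) = 0.
Combined Grundy value = 1 ⊕ 0 = 1.

1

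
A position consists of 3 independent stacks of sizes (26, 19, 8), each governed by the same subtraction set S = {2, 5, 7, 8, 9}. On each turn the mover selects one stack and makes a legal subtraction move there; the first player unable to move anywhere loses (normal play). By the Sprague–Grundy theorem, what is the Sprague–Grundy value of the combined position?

All stacks use S = {2, 5, 7, 8, 9}:
n :  0  1  2  3  4  5  6  7  8  9 10 11 12 13 14 15 16 17 18 19 20 21 22 23 24 25 26
G :  0  0  1  1  0  2  1  3  2  2  3  3  4  4  0  0  1  1  0  2  1  3  2  2  3  3  4
Stack A: G(26) = 4.
Stack B: G(19) = 2.
Stack C: G(8) = 2.
Combined Grundy value = 4 ⊕ 2 ⊕ 2 = 4.

4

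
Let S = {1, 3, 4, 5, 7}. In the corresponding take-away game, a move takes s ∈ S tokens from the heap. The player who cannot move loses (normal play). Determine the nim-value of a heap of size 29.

n :  0  1  2  3  4  5  6  7  8  9 10 11 12 13 14 15 16 17 18 19 20 21 22 23 24 25 26 27 28 29
G :  0  1  0  1  2  3  2  3  0  1  0  1  2  3  2  3  0  1  0  1  2  3  2  3  0  1  0  1  2  3

3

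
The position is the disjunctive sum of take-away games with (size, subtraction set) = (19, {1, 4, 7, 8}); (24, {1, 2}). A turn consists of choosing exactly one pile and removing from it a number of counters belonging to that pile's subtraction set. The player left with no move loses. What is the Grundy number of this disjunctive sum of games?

3

Pile A, S = {1, 4, 7, 8}:
n :  0  1  2  3  4  5  6  7  8  9 10 11 12 13 14 15 16 17 18 19
G :  0  1  0  1  2  0  1  2  3  2  3  0  1  3  0  1  0  1  2  3
G_A(19) = 3.
Pile B, S = {1, 2}:
G(0) = 0
G(1) = mex{0} = 1
G(2) = mex{1,0} = 2
G(3) = mex{2,1} = 0
G(4) = mex{0,2} = 1
G(5) = mex{1,0} = 2
G(6) = mex{2,1} = 0
G(7) = mex{0,2} = 1
G(8) = mex{1,0} = 2
G(9) = mex{2,1} = 0
G(10) = mex{0,2} = 1
G(11) = mex{1,0} = 2
G(12) = mex{2,1} = 0
G(13) = mex{0,2} = 1
G(14) = mex{1,0} = 2
G(15) = mex{2,1} = 0
G(16) = mex{0,2} = 1
G(17) = mex{1,0} = 2
G(18) = mex{2,1} = 0
G(19) = mex{0,2} = 1
G(20) = mex{1,0} = 2
G(21) = mex{2,1} = 0
G(22) = mex{0,2} = 1
G(23) = mex{1,0} = 2
G(24) = mex{2,1} = 0
G_B(24) = 0.
Combined Grundy value = 3 ⊕ 0 = 3.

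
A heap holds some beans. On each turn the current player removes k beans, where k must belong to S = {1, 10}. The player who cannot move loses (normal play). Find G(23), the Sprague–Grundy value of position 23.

1

n :  0  1  2  3  4  5  6  7  8  9 10 11 12 13 14 15 16 17 18 19 20 21 22 23
G :  0  1  0  1  0  1  0  1  0  1  2  0  1  0  1  0  1  0  1  0  1  2  0  1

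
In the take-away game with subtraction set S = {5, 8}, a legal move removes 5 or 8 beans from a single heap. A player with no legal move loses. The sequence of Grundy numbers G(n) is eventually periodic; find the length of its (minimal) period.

13

G(0) = 0
G(1) = mex{} = 0
G(2) = mex{} = 0
G(3) = mex{} = 0
G(4) = mex{} = 0
G(5) = mex{0} = 1
G(6) = mex{0} = 1
G(7) = mex{0} = 1
G(8) = mex{0,0} = 1
G(9) = mex{0,0} = 1
G(10) = mex{1,0} = 2
G(11) = mex{1,0} = 2
G(12) = mex{1,0} = 2
G(13) = mex{1,1} = 0
G(14) = mex{1,1} = 0
G(15) = mex{2,1} = 0
G(16) = mex{2,1} = 0
G(17) = mex{2,1} = 0
G(18) = mex{0,2} = 1
G(19) = mex{0,2} = 1
G(20) = mex{0,2} = 1
G(21) = mex{0,0} = 1
G(22) = mex{0,0} = 1
G(23) = mex{1,0} = 2
G(24) = mex{1,0} = 2
G(25) = mex{1,0} = 2
G(26) = mex{1,1} = 0
G(27) = mex{1,1} = 0
G(n+13) = G(n) holds for n = 0,…,7 (a full window of length max(S) = 8), so the sequence is purely periodic with period 13.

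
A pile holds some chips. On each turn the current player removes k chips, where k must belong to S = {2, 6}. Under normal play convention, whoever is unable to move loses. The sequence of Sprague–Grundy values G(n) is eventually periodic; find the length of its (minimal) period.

4

n :  0  1  2  3  4  5  6  7  8  9 10 11 12 13 14
G :  0  0  1  1  0  0  1  1  0  0  1  1  0  0  1
G(n+4) = G(n) holds for n = 0,…,5 (a full window of length max(S) = 6), so the sequence is purely periodic with period 4.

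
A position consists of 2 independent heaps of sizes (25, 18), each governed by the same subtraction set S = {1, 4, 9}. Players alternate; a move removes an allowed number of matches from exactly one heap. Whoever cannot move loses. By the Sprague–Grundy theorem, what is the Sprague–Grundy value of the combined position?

All heaps use S = {1, 4, 9}:
n :  0  1  2  3  4  5  6  7  8  9 10 11 12 13 14 15 16 17 18 19 20 21 22 23 24 25
G :  0  1  0  1  2  0  1  0  1  2  0  1  0  1  2  0  1  0  1  2  0  1  0  1  2  0
Heap A: G(25) = 0.
Heap B: G(18) = 1.
Combined Grundy value = 0 ⊕ 1 = 1.

1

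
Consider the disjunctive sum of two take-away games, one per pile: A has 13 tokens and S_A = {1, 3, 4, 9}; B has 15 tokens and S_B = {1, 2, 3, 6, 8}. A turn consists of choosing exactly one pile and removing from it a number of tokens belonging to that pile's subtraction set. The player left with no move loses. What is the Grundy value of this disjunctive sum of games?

Pile A, S = {1, 3, 4, 9}:
n :  0  1  2  3  4  5  6  7  8  9 10 11 12 13
G :  0  1  0  1  2  3  2  0  1  4  3  2  0  1
G_A(13) = 1.
Pile B, S = {1, 2, 3, 6, 8}:
G(0) = 0
G(1) = mex{0} = 1
G(2) = mex{1,0} = 2
G(3) = mex{2,1,0} = 3
G(4) = mex{3,2,1} = 0
G(5) = mex{0,3,2} = 1
G(6) = mex{1,0,3,0} = 2
G(7) = mex{2,1,0,1} = 3
G(8) = mex{3,2,1,2,0} = 4
G(9) = mex{4,3,2,3,1} = 0
G(10) = mex{0,4,3,0,2} = 1
G(11) = mex{1,0,4,1,3} = 2
G(12) = mex{2,1,0,2,0} = 3
G(13) = mex{3,2,1,3,1} = 0
G(14) = mex{0,3,2,4,2} = 1
G(15) = mex{1,0,3,0,3} = 2
G_B(15) = 2.
Combined Grundy value = 1 ⊕ 2 = 3.

3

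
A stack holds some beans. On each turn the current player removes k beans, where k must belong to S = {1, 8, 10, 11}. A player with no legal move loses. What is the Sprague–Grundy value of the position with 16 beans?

3

G(0) = 0
G(1) = mex{0} = 1
G(2) = mex{1} = 0
G(3) = mex{0} = 1
G(4) = mex{1} = 0
G(5) = mex{0} = 1
G(6) = mex{1} = 0
G(7) = mex{0} = 1
G(8) = mex{1,0} = 2
G(9) = mex{2,1} = 0
G(10) = mex{0,0,0} = 1
G(11) = mex{1,1,1,0} = 2
G(12) = mex{2,0,0,1} = 3
G(13) = mex{3,1,1,0} = 2
G(14) = mex{2,0,0,1} = 3
G(15) = mex{3,1,1,0} = 2
G(16) = mex{2,2,0,1} = 3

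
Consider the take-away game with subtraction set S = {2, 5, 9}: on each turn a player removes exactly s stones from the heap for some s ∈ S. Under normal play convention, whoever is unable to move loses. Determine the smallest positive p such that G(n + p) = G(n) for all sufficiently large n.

n :  0  1  2  3  4  5  6  7  8  9 10 11 12 13 14 15 16 17
G :  0  0  1  1  0  2  1  0  0  1  1  0  2  1  0  0  1  1
G(n+7) = G(n) holds for n = 0,…,8 (a full window of length max(S) = 9), so the sequence is purely periodic with period 7.

7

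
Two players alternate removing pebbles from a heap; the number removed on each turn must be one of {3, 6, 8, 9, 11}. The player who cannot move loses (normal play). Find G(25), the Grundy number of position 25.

G(0) = 0
G(1) = mex{} = 0
G(2) = mex{} = 0
G(3) = mex{0} = 1
G(4) = mex{0} = 1
G(5) = mex{0} = 1
G(6) = mex{1,0} = 2
G(7) = mex{1,0} = 2
G(8) = mex{1,0,0} = 2
G(9) = mex{2,1,0,0} = 3
G(10) = mex{2,1,0,0} = 3
G(11) = mex{2,1,1,0,0} = 3
G(12) = mex{3,2,1,1,0} = 4
G(13) = mex{3,2,1,1,0} = 4
G(14) = mex{3,2,2,1,1} = 0
G(15) = mex{4,3,2,2,1} = 0
G(16) = mex{4,3,2,2,1} = 0
G(17) = mex{0,3,3,2,2} = 1
G(18) = mex{0,4,3,3,2} = 1
G(19) = mex{0,4,3,3,2} = 1
G(20) = mex{1,0,4,3,3} = 2
G(21) = mex{1,0,4,4,3} = 2
G(22) = mex{1,0,0,4,3} = 2
G(23) = mex{2,1,0,0,4} = 3
G(24) = mex{2,1,0,0,4} = 3
G(25) = mex{2,1,1,0,0} = 3

3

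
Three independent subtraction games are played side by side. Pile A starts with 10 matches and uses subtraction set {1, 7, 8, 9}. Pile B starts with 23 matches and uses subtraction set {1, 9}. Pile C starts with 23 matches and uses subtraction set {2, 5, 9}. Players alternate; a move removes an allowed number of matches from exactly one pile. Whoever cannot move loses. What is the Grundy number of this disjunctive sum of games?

2

Pile A, S = {1, 7, 8, 9}:
n :  0  1  2  3  4  5  6  7  8  9 10
G :  0  1  0  1  0  1  0  1  2  3  2
G_A(10) = 2.
Pile B, S = {1, 9}:
G(0) = 0
G(1) = mex{0} = 1
G(2) = mex{1} = 0
G(3) = mex{0} = 1
G(4) = mex{1} = 0
G(5) = mex{0} = 1
G(6) = mex{1} = 0
G(7) = mex{0} = 1
G(8) = mex{1} = 0
G(9) = mex{0,0} = 1
G(10) = mex{1,1} = 0
G(11) = mex{0,0} = 1
G(12) = mex{1,1} = 0
G(13) = mex{0,0} = 1
G(14) = mex{1,1} = 0
G(15) = mex{0,0} = 1
G(16) = mex{1,1} = 0
G(17) = mex{0,0} = 1
G(18) = mex{1,1} = 0
G(19) = mex{0,0} = 1
G(20) = mex{1,1} = 0
G(21) = mex{0,0} = 1
G(22) = mex{1,1} = 0
G(23) = mex{0,0} = 1
G_B(23) = 1.
Pile C, S = {2, 5, 9}:
n :  0  1  2  3  4  5  6  7  8  9 10 11 12 13 14 15 16 17 18 19 20 21 22 23
G :  0  0  1  1  0  2  1  0  0  1  1  0  2  1  0  0  1  1  0  2  1  0  0  1
G_C(23) = 1.
Combined Grundy value = 2 ⊕ 1 ⊕ 1 = 2.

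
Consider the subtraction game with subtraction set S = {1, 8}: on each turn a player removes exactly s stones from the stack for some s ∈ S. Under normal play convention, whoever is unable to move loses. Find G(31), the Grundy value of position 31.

n :  0  1  2  3  4  5  6  7  8  9 10 11 12 13 14 15 16 17 18 19 20 21 22 23 24 25 26 27 28 29 30 31
G :  0  1  0  1  0  1  0  1  2  0  1  0  1  0  1  0  1  2  0  1  0  1  0  1  0  1  2  0  1  0  1  0

0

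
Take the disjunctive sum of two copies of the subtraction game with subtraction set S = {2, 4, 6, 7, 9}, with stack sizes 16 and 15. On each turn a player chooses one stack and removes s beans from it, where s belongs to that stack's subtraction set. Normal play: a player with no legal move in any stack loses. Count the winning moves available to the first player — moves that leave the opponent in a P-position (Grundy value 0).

All stacks use S = {2, 4, 6, 7, 9}:
n :  0  1  2  3  4  5  6  7  8  9 10 11 12 13 14 15 16
G :  0  0  1  1  2  2  3  3  4  4  5  0  0  1  1  2  2
Stack A: G(16) = 2.
Stack B: G(15) = 2.
Combined Grundy value = 2 ⊕ 2 = 0.
A winning move leaves total XOR = 0, i.e. changes one component's Grundy value g to g ⊕ X where X is the current total.
Stack A: target g' = 2⊕0 = 2, but every legal move changes the Grundy value (mex property), so 0 moves.
Stack B: target g' = 2⊕0 = 2, but every legal move changes the Grundy value (mex property), so 0 moves.

0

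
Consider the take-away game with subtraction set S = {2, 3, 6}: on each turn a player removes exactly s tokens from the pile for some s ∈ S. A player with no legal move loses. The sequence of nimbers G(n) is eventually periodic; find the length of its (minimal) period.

n :  0  1  2  3  4  5  6  7  8  9 10 11 12 13 14 15 16 17 18 19
G :  0  0  1  1  2  0  3  1  2  0  0  1  1  2  0  3  1  2  0  0
G(n+9) = G(n) holds for n = 0,…,5 (a full window of length max(S) = 6), so the sequence is purely periodic with period 9.

9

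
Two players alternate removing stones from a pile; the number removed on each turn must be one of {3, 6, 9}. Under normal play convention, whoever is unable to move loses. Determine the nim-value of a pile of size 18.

2

G(0) = 0
G(1) = mex{} = 0
G(2) = mex{} = 0
G(3) = mex{0} = 1
G(4) = mex{0} = 1
G(5) = mex{0} = 1
G(6) = mex{1,0} = 2
G(7) = mex{1,0} = 2
G(8) = mex{1,0} = 2
G(9) = mex{2,1,0} = 3
G(10) = mex{2,1,0} = 3
G(11) = mex{2,1,0} = 3
G(12) = mex{3,2,1} = 0
G(13) = mex{3,2,1} = 0
G(14) = mex{3,2,1} = 0
G(15) = mex{0,3,2} = 1
G(16) = mex{0,3,2} = 1
G(17) = mex{0,3,2} = 1
G(18) = mex{1,0,3} = 2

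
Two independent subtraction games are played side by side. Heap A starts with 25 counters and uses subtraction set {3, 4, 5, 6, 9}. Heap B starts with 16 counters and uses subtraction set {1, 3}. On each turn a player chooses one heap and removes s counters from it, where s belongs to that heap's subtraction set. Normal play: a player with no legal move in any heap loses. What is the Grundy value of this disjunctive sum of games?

0

Heap A, S = {3, 4, 5, 6, 9}:
G(0) = 0
G(1) = mex{} = 0
G(2) = mex{} = 0
G(3) = mex{0} = 1
G(4) = mex{0,0} = 1
G(5) = mex{0,0,0} = 1
G(6) = mex{1,0,0,0} = 2
G(7) = mex{1,1,0,0} = 2
G(8) = mex{1,1,1,0} = 2
G(9) = mex{2,1,1,1,0} = 3
G(10) = mex{2,2,1,1,0} = 3
G(11) = mex{2,2,2,1,0} = 3
G(12) = mex{3,2,2,2,1} = 0
G(13) = mex{3,3,2,2,1} = 0
G(14) = mex{3,3,3,2,1} = 0
G(15) = mex{0,3,3,3,2} = 1
G(16) = mex{0,0,3,3,2} = 1
G(17) = mex{0,0,0,3,2} = 1
G(18) = mex{1,0,0,0,3} = 2
G(19) = mex{1,1,0,0,3} = 2
G(20) = mex{1,1,1,0,3} = 2
G(21) = mex{2,1,1,1,0} = 3
G(22) = mex{2,2,1,1,0} = 3
G(23) = mex{2,2,2,1,0} = 3
G(24) = mex{3,2,2,2,1} = 0
G(25) = mex{3,3,2,2,1} = 0
G_A(25) = 0.
Heap B, S = {1, 3}:
n :  0  1  2  3  4  5  6  7  8  9 10 11 12 13 14 15 16
G :  0  1  0  1  0  1  0  1  0  1  0  1  0  1  0  1  0
G_B(16) = 0.
Combined Grundy value = 0 ⊕ 0 = 0.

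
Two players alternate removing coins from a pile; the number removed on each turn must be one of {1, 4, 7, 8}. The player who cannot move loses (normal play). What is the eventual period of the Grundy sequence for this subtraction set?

n :  0  1  2  3  4  5  6  7  8  9 10 11 12 13 14 15 16 17 18 19 20 21 22 23 24 25 26 27 28 29 30 31 32 33 34 35 36 37 38 39 40 41 42 43 44 45 46 47 48 49 50 51
G :  0  1  0  1  2  0  1  2  3  2  3  0  1  3  0  1  0  1  2  3  2  4  3  2  3  0  1  0  1  2  0  1  2  3  2  3  0  1  3  0  1  0  1  2  3  2  4  3  2  3  0  1
G(n+25) = G(n) holds for n = 0,…,7 (a full window of length max(S) = 8), so the sequence is purely periodic with period 25.

25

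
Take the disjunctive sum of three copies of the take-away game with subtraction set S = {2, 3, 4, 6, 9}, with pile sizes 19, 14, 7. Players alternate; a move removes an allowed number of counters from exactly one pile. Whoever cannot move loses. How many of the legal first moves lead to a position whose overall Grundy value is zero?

3

All piles use S = {2, 3, 4, 6, 9}:
n :  0  1  2  3  4  5  6  7  8  9 10 11 12 13 14 15 16 17 18 19
G :  0  0  1  1  2  2  3  3  0  4  1  5  2  0  3  1  4  2  0  3
Pile A: G(19) = 3.
Pile B: G(14) = 3.
Pile C: G(7) = 3.
Combined Grundy value = 3 ⊕ 3 ⊕ 3 = 3.
A winning move leaves total XOR = 0, i.e. changes one component's Grundy value g to g ⊕ X where X is the current total.
Pile A: need g' = 3⊕3 = 0. Options: 19−2→G=2, 19−3→G=4, 19−4→G=1, 19−6→G=0, 19−9→G=1. Hits: 1.
Pile B: need g' = 3⊕3 = 0. Options: 14−2→G=2, 14−3→G=5, 14−4→G=1, 14−6→G=0, 14−9→G=2. Hits: 1.
Pile C: need g' = 3⊕3 = 0. Options: 7−2→G=2, 7−3→G=2, 7−4→G=1, 7−6→G=0. Hits: 1.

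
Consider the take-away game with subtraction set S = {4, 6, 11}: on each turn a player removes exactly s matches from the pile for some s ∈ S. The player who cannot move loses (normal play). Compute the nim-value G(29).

1

n :  0  1  2  3  4  5  6  7  8  9 10 11 12 13 14 15 16 17 18 19 20 21 22 23 24 25 26 27 28 29
G :  0  0  0  0  1  1  1  1  2  2  0  2  3  3  1  0  2  0  0  1  0  1  1  2  1  0  2  0  2  1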